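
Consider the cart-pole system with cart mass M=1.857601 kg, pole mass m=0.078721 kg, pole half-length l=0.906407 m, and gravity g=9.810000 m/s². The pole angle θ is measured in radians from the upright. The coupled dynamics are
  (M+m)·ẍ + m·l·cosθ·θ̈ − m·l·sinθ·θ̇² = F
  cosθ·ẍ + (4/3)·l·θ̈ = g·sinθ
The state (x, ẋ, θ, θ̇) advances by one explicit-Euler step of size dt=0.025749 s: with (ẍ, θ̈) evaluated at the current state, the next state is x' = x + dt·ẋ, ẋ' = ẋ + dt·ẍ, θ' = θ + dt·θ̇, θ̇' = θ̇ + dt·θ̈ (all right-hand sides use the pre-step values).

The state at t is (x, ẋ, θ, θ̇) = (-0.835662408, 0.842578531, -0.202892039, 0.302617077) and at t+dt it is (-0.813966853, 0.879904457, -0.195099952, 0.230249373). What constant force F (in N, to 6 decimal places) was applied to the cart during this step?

F = 2.611797 N

ẍ = (ẋ'−ẋ)/dt = (0.879904457−0.842578531)/0.025749 = 1.449607
θ̈ = (θ̇'−θ̇)/dt = (0.230249373−0.302617077)/0.025749 = -2.810505
sinθ=-0.201503, cosθ=0.979488
F = (M+m)·ẍ + m·l·cosθ·θ̈ − m·l·sinθ·θ̇² = 2.806906 + -0.196425 − -0.001317 = 2.611797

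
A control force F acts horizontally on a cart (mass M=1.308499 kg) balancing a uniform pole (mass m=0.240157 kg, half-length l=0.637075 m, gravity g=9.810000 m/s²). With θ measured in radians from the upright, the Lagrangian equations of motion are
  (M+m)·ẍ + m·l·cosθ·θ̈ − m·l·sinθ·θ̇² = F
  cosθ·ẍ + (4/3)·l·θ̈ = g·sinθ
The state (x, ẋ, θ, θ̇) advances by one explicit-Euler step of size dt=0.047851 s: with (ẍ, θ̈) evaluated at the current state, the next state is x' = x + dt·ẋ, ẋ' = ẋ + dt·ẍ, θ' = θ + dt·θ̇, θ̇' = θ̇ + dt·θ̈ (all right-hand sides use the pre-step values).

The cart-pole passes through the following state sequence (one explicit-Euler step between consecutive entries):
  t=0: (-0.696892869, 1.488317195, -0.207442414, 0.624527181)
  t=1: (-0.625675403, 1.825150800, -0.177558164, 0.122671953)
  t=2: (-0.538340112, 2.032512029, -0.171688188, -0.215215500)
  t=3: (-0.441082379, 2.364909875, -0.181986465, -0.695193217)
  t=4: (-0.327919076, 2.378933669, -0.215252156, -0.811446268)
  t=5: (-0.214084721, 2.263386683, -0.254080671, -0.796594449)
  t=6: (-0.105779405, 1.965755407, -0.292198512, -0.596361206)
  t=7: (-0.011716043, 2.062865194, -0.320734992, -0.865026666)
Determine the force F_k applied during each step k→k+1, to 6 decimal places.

F_0 = 9.343395 N
F_1 = 5.648102 N
F_2 = 9.246868 N
F_3 = 0.101683 N
F_4 = -3.671669 N
F_5 = -8.988506 N
F_6 = 2.335933 N

step 0→1:
  ẍ = (ẋ'−ẋ)/dt = (1.825150800−1.488317195)/0.047851 = 7.039218
  θ̈ = (θ̇'−θ̇)/dt = (0.122671953−0.624527181)/0.047851 = -10.487873
  sinθ=-0.205958, cosθ=0.978561
  F = (M+m)·ẍ + m·l·cosθ·θ̈ − m·l·sinθ·θ̇² = 10.901327 + -1.570222 − -0.012290 = 9.343395
step 1→2:
  ẍ = (ẋ'−ẋ)/dt = (2.032512029−1.825150800)/0.047851 = 4.333477
  θ̈ = (θ̇'−θ̇)/dt = (-0.215215500−0.122671953)/0.047851 = -7.061241
  sinθ=-0.176627, cosθ=0.984278
  F = (M+m)·ẍ + m·l·cosθ·θ̈ − m·l·sinθ·θ̇² = 6.711066 + -1.063370 − -0.000407 = 5.648102
step 2→3:
  ẍ = (ẋ'−ẋ)/dt = (2.364909875−2.032512029)/0.047851 = 6.946518
  θ̈ = (θ̇'−θ̇)/dt = (-0.695193217−-0.215215500)/0.047851 = -10.030673
  sinθ=-0.170846, cosθ=0.985298
  F = (M+m)·ẍ + m·l·cosθ·θ̈ − m·l·sinθ·θ̇² = 10.757767 + -1.512110 − -0.001211 = 9.246868
step 3→4:
  ẍ = (ẋ'−ẋ)/dt = (2.378933669−2.364909875)/0.047851 = 0.293072
  θ̈ = (θ̇'−θ̇)/dt = (-0.811446268−-0.695193217)/0.047851 = -2.429480
  sinθ=-0.180984, cosθ=0.983486
  F = (M+m)·ẍ + m·l·cosθ·θ̈ − m·l·sinθ·θ̇² = 0.453868 + -0.365567 − -0.013382 = 0.101683
step 4→5:
  ẍ = (ẋ'−ẋ)/dt = (2.263386683−2.378933669)/0.047851 = -2.414725
  θ̈ = (θ̇'−θ̇)/dt = (-0.796594449−-0.811446268)/0.047851 = 0.310376
  sinθ=-0.213594, cosθ=0.976923
  F = (M+m)·ẍ + m·l·cosθ·θ̈ − m·l·sinθ·θ̇² = -3.739578 + 0.046391 − -0.021518 = -3.671669
step 5→6:
  ẍ = (ẋ'−ẋ)/dt = (1.965755407−2.263386683)/0.047851 = -6.219959
  θ̈ = (θ̇'−θ̇)/dt = (-0.596361206−-0.796594449)/0.047851 = 4.184515
  sinθ=-0.251356, cosθ=0.967895
  F = (M+m)·ẍ + m·l·cosθ·θ̈ − m·l·sinθ·θ̇² = -9.632577 + 0.619668 − -0.024403 = -8.988506
step 6→7:
  ẍ = (ẋ'−ẋ)/dt = (2.062865194−1.965755407)/0.047851 = 2.029420
  θ̈ = (θ̇'−θ̇)/dt = (-0.865026666−-0.596361206)/0.047851 = -5.614626
  sinθ=-0.288058, cosθ=0.957613
  F = (M+m)·ẍ + m·l·cosθ·θ̈ − m·l·sinθ·θ̇² = 3.142874 + -0.822615 − -0.015674 = 2.335933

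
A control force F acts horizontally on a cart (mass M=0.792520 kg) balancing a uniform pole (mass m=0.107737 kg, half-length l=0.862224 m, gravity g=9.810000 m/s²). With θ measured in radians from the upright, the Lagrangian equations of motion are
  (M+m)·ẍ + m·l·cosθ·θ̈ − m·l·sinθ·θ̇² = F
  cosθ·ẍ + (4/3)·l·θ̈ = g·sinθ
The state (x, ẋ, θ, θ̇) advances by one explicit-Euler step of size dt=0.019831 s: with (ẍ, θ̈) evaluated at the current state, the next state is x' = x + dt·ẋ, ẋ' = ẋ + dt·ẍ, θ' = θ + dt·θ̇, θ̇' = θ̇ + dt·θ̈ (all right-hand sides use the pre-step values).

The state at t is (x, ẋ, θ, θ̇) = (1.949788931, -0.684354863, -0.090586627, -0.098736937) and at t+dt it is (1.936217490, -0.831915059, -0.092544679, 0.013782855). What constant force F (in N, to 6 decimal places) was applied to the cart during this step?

F = -6.173717 N

ẍ = (ẋ'−ẋ)/dt = (-0.831915059−-0.684354863)/0.019831 = -7.440885
θ̈ = (θ̇'−θ̇)/dt = (0.013782855−-0.098736937)/0.019831 = 5.673934
sinθ=-0.090463, cosθ=0.995900
F = (M+m)·ẍ + m·l·cosθ·θ̈ − m·l·sinθ·θ̇² = -6.698709 + 0.524910 − -0.000082 = -6.173717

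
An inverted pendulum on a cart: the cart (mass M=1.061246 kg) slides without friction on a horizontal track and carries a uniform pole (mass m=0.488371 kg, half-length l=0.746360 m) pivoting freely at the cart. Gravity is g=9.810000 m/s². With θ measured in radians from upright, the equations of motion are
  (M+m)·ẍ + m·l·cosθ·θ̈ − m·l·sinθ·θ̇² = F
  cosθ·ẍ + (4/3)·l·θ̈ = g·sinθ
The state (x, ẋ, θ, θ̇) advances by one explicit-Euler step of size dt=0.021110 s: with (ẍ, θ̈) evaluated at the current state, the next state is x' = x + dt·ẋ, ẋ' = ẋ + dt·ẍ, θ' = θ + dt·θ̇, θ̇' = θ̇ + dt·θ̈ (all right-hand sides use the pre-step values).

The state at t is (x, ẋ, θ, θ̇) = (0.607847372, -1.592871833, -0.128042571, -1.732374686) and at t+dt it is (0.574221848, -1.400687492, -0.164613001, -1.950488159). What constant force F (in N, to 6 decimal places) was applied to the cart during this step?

F = 10.512042 N

ẍ = (ẋ'−ẋ)/dt = (-1.400687492−-1.592871833)/0.021110 = 9.103948
θ̈ = (θ̇'−θ̇)/dt = (-1.950488159−-1.732374686)/0.021110 = -10.332235
sinθ=-0.127693, cosθ=0.991814
F = (M+m)·ẍ + m·l·cosθ·θ̈ − m·l·sinθ·θ̇² = 14.107632 + -3.735275 − -0.139685 = 10.512042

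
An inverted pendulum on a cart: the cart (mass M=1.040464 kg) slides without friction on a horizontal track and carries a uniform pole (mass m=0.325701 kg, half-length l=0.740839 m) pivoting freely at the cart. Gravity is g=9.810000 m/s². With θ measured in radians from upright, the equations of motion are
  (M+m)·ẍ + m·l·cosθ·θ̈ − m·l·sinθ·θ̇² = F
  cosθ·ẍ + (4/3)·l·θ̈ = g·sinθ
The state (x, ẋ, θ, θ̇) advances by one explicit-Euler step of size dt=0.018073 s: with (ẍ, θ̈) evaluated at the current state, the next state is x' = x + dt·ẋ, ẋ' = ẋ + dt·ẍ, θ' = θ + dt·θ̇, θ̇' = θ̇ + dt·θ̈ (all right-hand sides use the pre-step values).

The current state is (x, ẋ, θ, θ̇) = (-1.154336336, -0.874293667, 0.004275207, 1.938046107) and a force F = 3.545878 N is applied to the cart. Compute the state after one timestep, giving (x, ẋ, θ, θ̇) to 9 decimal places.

sinθ=0.004275194, cosθ=0.999990861
temp = (F + m·l·θ̇²·sinθ)/(M+m) = (3.545878 + 0.003874601)/1.366165 = 2.598333730
θ̈ = (g·sinθ − cosθ·temp)/(l·(4/3 − m·cos²θ/(M+m))) = -3.151466066
ẍ = temp − m·l·θ̈·cosθ/(M+m) = 3.154940444
Euler: x'=-1.154336336+0.018073·-0.874293667=-1.170137445, ẋ'=-0.874293667+0.018073·3.154940444=-0.817274428
       θ'=0.004275207+0.018073·1.938046107=0.039301514, θ̇'=1.938046107+0.018073·-3.151466066=1.881089661

(-1.170137445, -0.817274428, 0.039301514, 1.881089661)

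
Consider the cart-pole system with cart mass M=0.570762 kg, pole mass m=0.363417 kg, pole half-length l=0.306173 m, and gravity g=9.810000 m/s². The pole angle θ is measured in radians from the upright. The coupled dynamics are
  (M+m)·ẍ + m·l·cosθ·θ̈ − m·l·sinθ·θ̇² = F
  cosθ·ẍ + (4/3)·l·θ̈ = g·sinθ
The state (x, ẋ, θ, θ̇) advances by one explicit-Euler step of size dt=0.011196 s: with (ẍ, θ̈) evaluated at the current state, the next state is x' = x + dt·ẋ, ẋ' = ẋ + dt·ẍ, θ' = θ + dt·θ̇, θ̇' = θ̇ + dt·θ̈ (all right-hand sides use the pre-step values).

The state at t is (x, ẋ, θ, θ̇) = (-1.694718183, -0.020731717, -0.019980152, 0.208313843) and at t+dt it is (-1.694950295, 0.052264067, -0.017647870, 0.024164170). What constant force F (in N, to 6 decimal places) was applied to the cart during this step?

ẍ = (ẋ'−ẋ)/dt = (0.052264067−-0.020731717)/0.011196 = 6.519809
θ̈ = (θ̇'−θ̇)/dt = (0.024164170−0.208313843)/0.011196 = -16.447809
sinθ=-0.019979, cosθ=0.999800
F = (M+m)·ẍ + m·l·cosθ·θ̈ − m·l·sinθ·θ̇² = 6.090669 + -1.829757 − -0.000096 = 4.261008

F = 4.261008 N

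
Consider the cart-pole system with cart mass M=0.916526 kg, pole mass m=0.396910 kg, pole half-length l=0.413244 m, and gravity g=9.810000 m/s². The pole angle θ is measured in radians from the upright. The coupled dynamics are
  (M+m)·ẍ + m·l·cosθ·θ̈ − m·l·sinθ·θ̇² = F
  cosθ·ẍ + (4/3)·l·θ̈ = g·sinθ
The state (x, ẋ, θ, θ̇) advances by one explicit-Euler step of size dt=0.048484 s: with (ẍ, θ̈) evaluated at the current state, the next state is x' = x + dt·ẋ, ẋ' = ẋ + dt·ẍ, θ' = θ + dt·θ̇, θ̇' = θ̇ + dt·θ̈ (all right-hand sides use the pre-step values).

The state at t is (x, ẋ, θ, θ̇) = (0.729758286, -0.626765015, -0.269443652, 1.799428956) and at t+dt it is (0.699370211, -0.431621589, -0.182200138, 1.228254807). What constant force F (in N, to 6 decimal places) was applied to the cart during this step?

F = 3.565271 N

ẍ = (ẋ'−ẋ)/dt = (-0.431621589−-0.626765015)/0.048484 = 4.024904
θ̈ = (θ̇'−θ̇)/dt = (1.228254807−1.799428956)/0.048484 = -11.780673
sinθ=-0.266195, cosθ=0.963919
F = (M+m)·ẍ + m·l·cosθ·θ̈ − m·l·sinθ·θ̇² = 5.286453 + -1.862556 − -0.141374 = 3.565271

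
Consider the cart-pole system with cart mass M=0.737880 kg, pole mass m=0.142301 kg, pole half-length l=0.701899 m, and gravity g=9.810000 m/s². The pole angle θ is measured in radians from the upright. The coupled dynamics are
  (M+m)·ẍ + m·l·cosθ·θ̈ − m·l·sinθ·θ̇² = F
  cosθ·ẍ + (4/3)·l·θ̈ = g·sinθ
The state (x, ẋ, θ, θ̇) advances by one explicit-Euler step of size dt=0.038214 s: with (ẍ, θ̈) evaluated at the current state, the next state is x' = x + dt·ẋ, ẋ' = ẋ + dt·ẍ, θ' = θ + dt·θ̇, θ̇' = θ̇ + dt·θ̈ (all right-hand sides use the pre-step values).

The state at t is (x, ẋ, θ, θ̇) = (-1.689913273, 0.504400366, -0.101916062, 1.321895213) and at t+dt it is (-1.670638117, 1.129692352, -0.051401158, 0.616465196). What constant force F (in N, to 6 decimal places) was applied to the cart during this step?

F = 12.585840 N

ẍ = (ẋ'−ẋ)/dt = (1.129692352−0.504400366)/0.038214 = 16.362903
θ̈ = (θ̇'−θ̇)/dt = (0.616465196−1.321895213)/0.038214 = -18.459989
sinθ=-0.101740, cosθ=0.994811
F = (M+m)·ẍ + m·l·cosθ·θ̈ − m·l·sinθ·θ̇² = 14.402317 + -1.834233 − -0.017757 = 12.585840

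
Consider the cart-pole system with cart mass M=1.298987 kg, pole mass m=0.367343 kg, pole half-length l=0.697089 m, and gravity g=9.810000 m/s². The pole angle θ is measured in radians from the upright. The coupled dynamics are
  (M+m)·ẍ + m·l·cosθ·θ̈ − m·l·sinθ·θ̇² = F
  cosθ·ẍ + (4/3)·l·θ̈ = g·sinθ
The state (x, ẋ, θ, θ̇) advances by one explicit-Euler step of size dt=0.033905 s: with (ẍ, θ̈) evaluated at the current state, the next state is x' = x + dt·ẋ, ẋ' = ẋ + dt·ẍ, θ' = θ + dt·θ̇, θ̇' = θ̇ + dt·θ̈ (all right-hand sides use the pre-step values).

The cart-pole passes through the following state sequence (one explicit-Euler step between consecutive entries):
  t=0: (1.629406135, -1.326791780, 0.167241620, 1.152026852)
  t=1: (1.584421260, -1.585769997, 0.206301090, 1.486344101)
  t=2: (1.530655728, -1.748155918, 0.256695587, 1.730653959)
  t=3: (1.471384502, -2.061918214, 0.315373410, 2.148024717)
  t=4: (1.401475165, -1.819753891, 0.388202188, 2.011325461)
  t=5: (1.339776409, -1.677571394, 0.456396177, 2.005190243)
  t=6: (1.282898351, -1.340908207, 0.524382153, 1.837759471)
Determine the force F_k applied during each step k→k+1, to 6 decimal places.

F_0 = -10.294848 N
F_1 = -6.290620 N
F_2 = -12.566261 N
F_3 = 10.553670 N
F_4 = 6.552838 N
F_5 = 14.957124 N

step 0→1:
  ẍ = (ẋ'−ẋ)/dt = (-1.585769997−-1.326791780)/0.033905 = -7.638349
  θ̈ = (θ̇'−θ̇)/dt = (1.486344101−1.152026852)/0.033905 = 9.860411
  sinθ=0.166463, cosθ=0.986048
  F = (M+m)·ẍ + m·l·cosθ·θ̈ − m·l·sinθ·θ̇² = -12.728010 + 2.489734 − 0.056572 = -10.294848
step 1→2:
  ẍ = (ẋ'−ẋ)/dt = (-1.748155918−-1.585769997)/0.033905 = -4.789439
  θ̈ = (θ̇'−θ̇)/dt = (1.730653959−1.486344101)/0.033905 = 7.205718
  sinθ=0.204841, cosθ=0.978795
  F = (M+m)·ẍ + m·l·cosθ·θ̈ − m·l·sinθ·θ̇² = -7.980785 + 1.806047 − 0.115882 = -6.290620
step 2→3:
  ẍ = (ẋ'−ẋ)/dt = (-2.061918214−-1.748155918)/0.033905 = -9.254160
  θ̈ = (θ̇'−θ̇)/dt = (2.148024717−1.730653959)/0.033905 = 12.310006
  sinθ=0.253886, cosθ=0.967234
  F = (M+m)·ẍ + m·l·cosθ·θ̈ − m·l·sinθ·θ̇² = -15.420485 + 3.048947 − 0.194724 = -12.566261
step 3→4:
  ẍ = (ẋ'−ẋ)/dt = (-1.819753891−-2.061918214)/0.033905 = 7.142437
  θ̈ = (θ̇'−θ̇)/dt = (2.011325461−2.148024717)/0.033905 = -4.031832
  sinθ=0.310171, cosθ=0.950681
  F = (M+m)·ẍ + m·l·cosθ·θ̈ − m·l·sinθ·θ̇² = 11.901657 + -0.981515 − 0.366472 = 10.553670
step 4→5:
  ẍ = (ẋ'−ẋ)/dt = (-1.677571394−-1.819753891)/0.033905 = 4.193555
  θ̈ = (θ̇'−θ̇)/dt = (2.005190243−2.011325461)/0.033905 = -0.180953
  sinθ=0.378525, cosθ=0.925591
  F = (M+m)·ẍ + m·l·cosθ·θ̈ − m·l·sinθ·θ̇² = 6.987847 + -0.042889 − 0.392120 = 6.552838
step 5→6:
  ẍ = (ẋ'−ẋ)/dt = (-1.340908207−-1.677571394)/0.033905 = 9.929603
  θ̈ = (θ̇'−θ̇)/dt = (1.837759471−2.005190243)/0.033905 = -4.938232
  sinθ=0.440716, cosθ=0.897647
  F = (M+m)·ẍ + m·l·cosθ·θ̈ − m·l·sinθ·θ̇² = 16.545995 + -1.135107 − 0.453764 = 14.957124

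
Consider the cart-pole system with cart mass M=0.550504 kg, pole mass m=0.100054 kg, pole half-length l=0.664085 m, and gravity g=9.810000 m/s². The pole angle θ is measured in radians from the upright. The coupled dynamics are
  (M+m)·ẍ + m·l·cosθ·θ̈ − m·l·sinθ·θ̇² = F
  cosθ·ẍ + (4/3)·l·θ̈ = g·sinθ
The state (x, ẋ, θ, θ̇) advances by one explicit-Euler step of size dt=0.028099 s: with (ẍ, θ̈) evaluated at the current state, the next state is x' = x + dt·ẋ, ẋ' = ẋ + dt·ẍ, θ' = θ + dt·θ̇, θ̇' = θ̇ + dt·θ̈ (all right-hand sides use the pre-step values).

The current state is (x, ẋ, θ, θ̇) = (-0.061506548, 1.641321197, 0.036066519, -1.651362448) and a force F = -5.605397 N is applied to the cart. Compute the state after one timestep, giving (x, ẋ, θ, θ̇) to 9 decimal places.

(-0.015387064, 1.366714329, -0.010335114, -1.330204869)

sinθ=0.036058700, cosθ=0.999349674
temp = (F + m·l·θ̇²·sinθ)/(M+m) = (-5.605397 + 0.006533607)/0.650558 = -8.606247857
θ̈ = (g·sinθ − cosθ·temp)/(l·(4/3 − m·cos²θ/(M+m))) = 11.429502088
ẍ = temp − m·l·θ̈·cosθ/(M+m) = -9.772834208
Euler: x'=-0.061506548+0.028099·1.641321197=-0.015387064, ẋ'=1.641321197+0.028099·-9.772834208=1.366714329
       θ'=0.036066519+0.028099·-1.651362448=-0.010335114, θ̇'=-1.651362448+0.028099·11.429502088=-1.330204869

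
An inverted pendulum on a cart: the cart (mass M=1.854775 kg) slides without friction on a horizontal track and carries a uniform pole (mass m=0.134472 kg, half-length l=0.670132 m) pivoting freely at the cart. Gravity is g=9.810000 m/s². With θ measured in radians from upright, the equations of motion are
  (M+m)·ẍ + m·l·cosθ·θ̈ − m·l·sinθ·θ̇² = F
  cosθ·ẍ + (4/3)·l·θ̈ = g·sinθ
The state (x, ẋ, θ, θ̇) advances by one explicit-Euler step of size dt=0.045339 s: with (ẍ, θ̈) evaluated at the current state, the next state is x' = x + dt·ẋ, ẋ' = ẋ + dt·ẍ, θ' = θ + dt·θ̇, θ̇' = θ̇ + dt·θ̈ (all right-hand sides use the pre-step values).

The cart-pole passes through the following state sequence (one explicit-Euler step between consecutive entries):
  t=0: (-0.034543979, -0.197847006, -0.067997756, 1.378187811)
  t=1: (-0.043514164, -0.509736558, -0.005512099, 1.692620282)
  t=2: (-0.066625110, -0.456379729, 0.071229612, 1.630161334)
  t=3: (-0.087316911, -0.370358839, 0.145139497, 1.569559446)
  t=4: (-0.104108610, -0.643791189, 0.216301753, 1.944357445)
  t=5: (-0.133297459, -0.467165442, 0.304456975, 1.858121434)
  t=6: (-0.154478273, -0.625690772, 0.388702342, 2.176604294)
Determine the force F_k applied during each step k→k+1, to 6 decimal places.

F_0 = -13.049004 N
F_1 = 2.218313 N
F_2 = 3.636976 N
F_3 = -11.291841 N
F_4 = 7.508927 N
F_5 = -6.444670 N

step 0→1:
  ẍ = (ẋ'−ẋ)/dt = (-0.509736558−-0.197847006)/0.045339 = -6.879057
  θ̈ = (θ̇'−θ̇)/dt = (1.692620282−1.378187811)/0.045339 = 6.935144
  sinθ=-0.067945, cosθ=0.997689
  F = (M+m)·ẍ + m·l·cosθ·θ̈ − m·l·sinθ·θ̇² = -13.684143 + 0.623509 − -0.011630 = -13.049004
step 1→2:
  ẍ = (ẋ'−ẋ)/dt = (-0.456379729−-0.509736558)/0.045339 = 1.176842
  θ̈ = (θ̇'−θ̇)/dt = (1.630161334−1.692620282)/0.045339 = -1.377599
  sinθ=-0.005512, cosθ=0.999985
  F = (M+m)·ẍ + m·l·cosθ·θ̈ − m·l·sinθ·θ̇² = 2.341029 + -0.124139 − -0.001423 = 2.218313
step 2→3:
  ẍ = (ẋ'−ẋ)/dt = (-0.370358839−-0.456379729)/0.045339 = 1.897282
  θ̈ = (θ̇'−θ̇)/dt = (1.569559446−1.630161334)/0.045339 = -1.336639
  sinθ=0.071169, cosθ=0.997464
  F = (M+m)·ẍ + m·l·cosθ·θ̈ − m·l·sinθ·θ̇² = 3.774163 + -0.120144 − 0.017043 = 3.636976
step 3→4:
  ẍ = (ẋ'−ẋ)/dt = (-0.643791189−-0.370358839)/0.045339 = -6.030842
  θ̈ = (θ̇'−θ̇)/dt = (1.944357445−1.569559446)/0.045339 = 8.266570
  sinθ=0.144630, cosθ=0.989486
  F = (M+m)·ẍ + m·l·cosθ·θ̈ − m·l·sinθ·θ̇² = -11.996835 + 0.737101 − 0.032108 = -11.291841
step 4→5:
  ẍ = (ẋ'−ẋ)/dt = (-0.467165442−-0.643791189)/0.045339 = 3.895669
  θ̈ = (θ̇'−θ̇)/dt = (1.858121434−1.944357445)/0.045339 = -1.902027
  sinθ=0.214619, cosθ=0.976698
  F = (M+m)·ẍ + m·l·cosθ·θ̈ − m·l·sinθ·θ̇² = 7.749448 + -0.167405 − 0.073116 = 7.508927
step 5→6:
  ẍ = (ẋ'−ẋ)/dt = (-0.625690772−-0.467165442)/0.045339 = -3.496445
  θ̈ = (θ̇'−θ̇)/dt = (2.176604294−1.858121434)/0.045339 = 7.024479
  sinθ=0.299775, cosθ=0.954010
  F = (M+m)·ẍ + m·l·cosθ·θ̈ − m·l·sinθ·θ̇² = -6.955293 + 0.603892 − 0.093269 = -6.444670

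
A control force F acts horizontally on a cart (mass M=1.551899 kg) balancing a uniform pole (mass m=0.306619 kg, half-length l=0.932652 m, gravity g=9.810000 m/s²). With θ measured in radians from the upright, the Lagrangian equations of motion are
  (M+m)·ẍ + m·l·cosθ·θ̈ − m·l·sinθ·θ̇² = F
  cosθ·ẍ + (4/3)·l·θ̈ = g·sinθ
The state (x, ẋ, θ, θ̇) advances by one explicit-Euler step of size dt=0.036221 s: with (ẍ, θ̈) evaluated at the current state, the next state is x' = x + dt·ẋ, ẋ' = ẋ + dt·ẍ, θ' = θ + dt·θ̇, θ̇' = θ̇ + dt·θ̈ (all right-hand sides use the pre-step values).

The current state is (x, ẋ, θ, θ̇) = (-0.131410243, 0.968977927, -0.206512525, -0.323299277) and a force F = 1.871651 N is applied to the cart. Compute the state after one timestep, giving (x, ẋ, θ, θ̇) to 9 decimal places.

(-0.096312894, 1.020234750, -0.218222748, -0.422232429)

sinθ=-0.205047781, cosθ=0.978751964
temp = (F + m·l·θ̇²·sinθ)/(M+m) = (1.871651 + -0.006128910)/1.858518 = 1.003768643
θ̈ = (g·sinθ − cosθ·temp)/(l·(4/3 − m·cos²θ/(M+m))) = -2.731375492
ẍ = temp − m·l·θ̈·cosθ/(M+m) = 1.415113405
Euler: x'=-0.131410243+0.036221·0.968977927=-0.096312894, ẋ'=0.968977927+0.036221·1.415113405=1.020234750
       θ'=-0.206512525+0.036221·-0.323299277=-0.218222748, θ̇'=-0.323299277+0.036221·-2.731375492=-0.422232429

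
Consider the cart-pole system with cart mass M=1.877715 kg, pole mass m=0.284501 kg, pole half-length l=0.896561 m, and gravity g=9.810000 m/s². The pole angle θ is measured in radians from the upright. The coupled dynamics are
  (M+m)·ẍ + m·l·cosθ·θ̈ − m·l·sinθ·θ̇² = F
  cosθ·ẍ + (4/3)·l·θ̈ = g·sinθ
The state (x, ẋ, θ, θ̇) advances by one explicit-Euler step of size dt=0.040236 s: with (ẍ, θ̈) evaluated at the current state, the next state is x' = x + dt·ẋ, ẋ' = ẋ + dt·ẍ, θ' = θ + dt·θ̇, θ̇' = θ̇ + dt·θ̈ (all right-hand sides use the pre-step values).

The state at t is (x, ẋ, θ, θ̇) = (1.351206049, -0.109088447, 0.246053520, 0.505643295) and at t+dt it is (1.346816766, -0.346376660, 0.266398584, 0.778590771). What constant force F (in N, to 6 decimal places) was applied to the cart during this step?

F = -11.089150 N

ẍ = (ẋ'−ẋ)/dt = (-0.346376660−-0.109088447)/0.040236 = -5.897411
θ̈ = (θ̇'−θ̇)/dt = (0.778590771−0.505643295)/0.040236 = 6.783663
sinθ=0.243578, cosθ=0.969881
F = (M+m)·ẍ + m·l·cosθ·θ̈ − m·l·sinθ·θ̇² = -12.751476 + 1.678211 − 0.015885 = -11.089150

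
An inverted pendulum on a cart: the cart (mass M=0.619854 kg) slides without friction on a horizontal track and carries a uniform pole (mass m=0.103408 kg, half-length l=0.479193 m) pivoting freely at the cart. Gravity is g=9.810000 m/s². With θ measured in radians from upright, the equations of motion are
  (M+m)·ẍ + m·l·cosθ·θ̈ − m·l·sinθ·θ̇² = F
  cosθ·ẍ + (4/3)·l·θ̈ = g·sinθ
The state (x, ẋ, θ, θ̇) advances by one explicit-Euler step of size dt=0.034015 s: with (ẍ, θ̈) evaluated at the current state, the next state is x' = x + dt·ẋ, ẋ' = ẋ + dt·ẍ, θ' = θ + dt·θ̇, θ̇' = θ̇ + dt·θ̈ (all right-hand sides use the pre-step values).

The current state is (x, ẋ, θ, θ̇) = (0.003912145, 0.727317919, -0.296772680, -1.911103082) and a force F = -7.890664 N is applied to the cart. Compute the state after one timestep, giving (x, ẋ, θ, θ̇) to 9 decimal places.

(0.028651864, 0.324208233, -0.361778851, -1.460492556)

sinθ=-0.292435496, cosθ=0.956285251
temp = (F + m·l·θ̇²·sinθ)/(M+m) = (-7.890664 + -0.052925250)/0.723262 = -10.983003738
θ̈ = (g·sinθ − cosθ·temp)/(l·(4/3 − m·cos²θ/(M+m))) = 13.247406313
ẍ = temp − m·l·θ̈·cosθ/(M+m) = -11.850938875
Euler: x'=0.003912145+0.034015·0.727317919=0.028651864, ẋ'=0.727317919+0.034015·-11.850938875=0.324208233
       θ'=-0.296772680+0.034015·-1.911103082=-0.361778851, θ̇'=-1.911103082+0.034015·13.247406313=-1.460492556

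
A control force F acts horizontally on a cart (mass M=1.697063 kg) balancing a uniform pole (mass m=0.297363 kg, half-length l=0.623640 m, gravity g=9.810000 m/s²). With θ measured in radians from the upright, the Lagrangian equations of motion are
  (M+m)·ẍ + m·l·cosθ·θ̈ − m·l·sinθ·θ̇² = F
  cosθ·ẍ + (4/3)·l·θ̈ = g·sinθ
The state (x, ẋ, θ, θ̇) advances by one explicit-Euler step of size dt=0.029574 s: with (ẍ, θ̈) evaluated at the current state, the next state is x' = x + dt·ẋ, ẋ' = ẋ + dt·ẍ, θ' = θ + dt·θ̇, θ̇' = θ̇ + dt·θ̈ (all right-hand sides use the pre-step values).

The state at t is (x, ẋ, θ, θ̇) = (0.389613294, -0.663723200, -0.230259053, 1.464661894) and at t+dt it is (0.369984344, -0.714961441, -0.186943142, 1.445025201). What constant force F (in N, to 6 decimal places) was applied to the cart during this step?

F = -3.484518 N

ẍ = (ẋ'−ẋ)/dt = (-0.714961441−-0.663723200)/0.029574 = -1.732543
θ̈ = (θ̇'−θ̇)/dt = (1.445025201−1.464661894)/0.029574 = -0.663985
sinθ=-0.228230, cosθ=0.973607
F = (M+m)·ẍ + m·l·cosθ·θ̈ − m·l·sinθ·θ̇² = -3.455430 + -0.119884 − -0.090796 = -3.484518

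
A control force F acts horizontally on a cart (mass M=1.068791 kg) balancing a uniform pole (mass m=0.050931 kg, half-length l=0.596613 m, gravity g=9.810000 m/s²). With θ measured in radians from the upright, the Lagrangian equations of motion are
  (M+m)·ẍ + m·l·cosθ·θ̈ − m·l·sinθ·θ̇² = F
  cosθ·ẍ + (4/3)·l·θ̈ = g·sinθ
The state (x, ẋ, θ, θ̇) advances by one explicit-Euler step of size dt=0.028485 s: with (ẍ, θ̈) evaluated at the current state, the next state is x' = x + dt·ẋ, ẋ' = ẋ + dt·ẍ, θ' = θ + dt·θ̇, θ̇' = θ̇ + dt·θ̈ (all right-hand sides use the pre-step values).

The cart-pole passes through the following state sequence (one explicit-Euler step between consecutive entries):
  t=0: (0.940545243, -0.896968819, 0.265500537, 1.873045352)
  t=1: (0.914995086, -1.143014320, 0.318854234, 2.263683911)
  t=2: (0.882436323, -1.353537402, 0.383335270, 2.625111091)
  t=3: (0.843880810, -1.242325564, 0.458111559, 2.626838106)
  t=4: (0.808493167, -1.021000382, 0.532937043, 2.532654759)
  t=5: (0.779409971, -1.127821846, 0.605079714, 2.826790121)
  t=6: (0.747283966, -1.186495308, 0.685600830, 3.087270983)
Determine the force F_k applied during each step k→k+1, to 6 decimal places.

F_0 = -9.297710 N
F_1 = -7.958185 N
F_2 = 4.295037 N
F_3 = 8.517273 N
F_4 = -4.027837 N
F_5 = -2.215989 N

step 0→1:
  ẍ = (ẋ'−ẋ)/dt = (-1.143014320−-0.896968819)/0.028485 = -8.637722
  θ̈ = (θ̇'−θ̇)/dt = (2.263683911−1.873045352)/0.028485 = 13.713834
  sinθ=0.262392, cosθ=0.964961
  F = (M+m)·ẍ + m·l·cosθ·θ̈ − m·l·sinθ·θ̇² = -9.671847 + 0.402109 − 0.027972 = -9.297710
step 1→2:
  ẍ = (ẋ'−ẋ)/dt = (-1.353537402−-1.143014320)/0.028485 = -7.390665
  θ̈ = (θ̇'−θ̇)/dt = (2.625111091−2.263683911)/0.028485 = 12.688334
  sinθ=0.313479, cosθ=0.949595
  F = (M+m)·ẍ + m·l·cosθ·θ̈ − m·l·sinθ·θ̇² = -8.275490 + 0.366115 − 0.048811 = -7.958185
step 2→3:
  ẍ = (ẋ'−ẋ)/dt = (-1.242325564−-1.353537402)/0.028485 = 3.904225
  θ̈ = (θ̇'−θ̇)/dt = (2.626838106−2.625111091)/0.028485 = 0.060629
  sinθ=0.374016, cosθ=0.927422
  F = (M+m)·ẍ + m·l·cosθ·θ̈ − m·l·sinθ·θ̇² = 4.371646 + 0.001709 − 0.078318 = 4.295037
step 3→4:
  ẍ = (ẋ'−ẋ)/dt = (-1.021000382−-1.242325564)/0.028485 = 7.769885
  θ̈ = (θ̇'−θ̇)/dt = (2.532654759−2.626838106)/0.028485 = -3.306419
  sinθ=0.442255, cosθ=0.896889
  F = (M+m)·ẍ + m·l·cosθ·θ̈ − m·l·sinθ·θ̇² = 8.700111 + -0.090110 − 0.092729 = 8.517273
step 4→5:
  ẍ = (ẋ'−ẋ)/dt = (-1.127821846−-1.021000382)/0.028485 = -3.750095
  θ̈ = (θ̇'−θ̇)/dt = (2.826790121−2.532654759)/0.028485 = 10.325974
  sinθ=0.508065, cosθ=0.861319
  F = (M+m)·ẍ + m·l·cosθ·θ̈ − m·l·sinθ·θ̇² = -4.199064 + 0.270253 − 0.099025 = -4.027837
step 5→6:
  ẍ = (ẋ'−ẋ)/dt = (-1.186495308−-1.127821846)/0.028485 = -2.059802
  θ̈ = (θ̇'−θ̇)/dt = (3.087270983−2.826790121)/0.028485 = 9.144492
  sinθ=0.568828, cosθ=0.822457
  F = (M+m)·ẍ + m·l·cosθ·θ̈ − m·l·sinθ·θ̇² = -2.306406 + 0.228532 − 0.138116 = -2.215989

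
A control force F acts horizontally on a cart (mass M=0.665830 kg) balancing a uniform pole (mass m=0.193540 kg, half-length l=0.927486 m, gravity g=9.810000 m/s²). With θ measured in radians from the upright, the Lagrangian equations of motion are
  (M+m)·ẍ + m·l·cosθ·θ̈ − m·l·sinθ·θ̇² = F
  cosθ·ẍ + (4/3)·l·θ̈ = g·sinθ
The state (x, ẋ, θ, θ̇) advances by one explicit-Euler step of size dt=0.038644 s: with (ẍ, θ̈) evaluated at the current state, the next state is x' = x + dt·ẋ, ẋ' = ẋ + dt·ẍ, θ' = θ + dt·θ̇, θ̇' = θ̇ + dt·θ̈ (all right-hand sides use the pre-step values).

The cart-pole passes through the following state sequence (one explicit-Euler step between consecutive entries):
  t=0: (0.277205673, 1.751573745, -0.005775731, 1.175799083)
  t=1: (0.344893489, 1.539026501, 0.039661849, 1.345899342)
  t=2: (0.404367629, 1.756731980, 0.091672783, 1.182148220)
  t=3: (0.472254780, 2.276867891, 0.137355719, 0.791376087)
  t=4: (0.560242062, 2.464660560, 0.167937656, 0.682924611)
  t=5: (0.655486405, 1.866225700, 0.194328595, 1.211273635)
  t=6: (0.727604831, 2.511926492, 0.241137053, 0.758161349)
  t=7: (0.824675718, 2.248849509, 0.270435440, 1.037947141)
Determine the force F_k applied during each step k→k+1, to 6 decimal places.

step 0→1:
  ẍ = (ẋ'−ẋ)/dt = (1.539026501−1.751573745)/0.038644 = -5.500136
  θ̈ = (θ̇'−θ̇)/dt = (1.345899342−1.175799083)/0.038644 = 4.401725
  sinθ=-0.005776, cosθ=0.999983
  F = (M+m)·ẍ + m·l·cosθ·θ̈ − m·l·sinθ·θ̇² = -4.726652 + 0.790121 − -0.001433 = -3.935097
step 1→2:
  ẍ = (ẋ'−ẋ)/dt = (1.756731980−1.539026501)/0.038644 = 5.633617
  θ̈ = (θ̇'−θ̇)/dt = (1.182148220−1.345899342)/0.038644 = -4.237427
  sinθ=0.039651, cosθ=0.999214
  F = (M+m)·ẍ + m·l·cosθ·θ̈ − m·l·sinθ·θ̇² = 4.841361 + -0.760044 − 0.012893 = 4.068424
step 2→3:
  ẍ = (ẋ'−ẋ)/dt = (2.276867891−1.756731980)/0.038644 = 13.459681
  θ̈ = (θ̇'−θ̇)/dt = (0.791376087−1.182148220)/0.038644 = -10.112104
  sinθ=0.091544, cosθ=0.995801
  F = (M+m)·ẍ + m·l·cosθ·θ̈ − m·l·sinθ·θ̇² = 11.566846 + -1.807558 − 0.022964 = 9.736324
step 3→4:
  ẍ = (ẋ'−ẋ)/dt = (2.464660560−2.276867891)/0.038644 = 4.859556
  θ̈ = (θ̇'−θ̇)/dt = (0.682924611−0.791376087)/0.038644 = -2.806425
  sinθ=0.136924, cosθ=0.990582
  F = (M+m)·ẍ + m·l·cosθ·θ̈ − m·l·sinθ·θ̇² = 4.176156 + -0.499024 − 0.015393 = 3.661739
step 4→5:
  ẍ = (ẋ'−ẋ)/dt = (1.866225700−2.464660560)/0.038644 = -15.485842
  θ̈ = (θ̇'−θ̇)/dt = (1.211273635−0.682924611)/0.038644 = 13.672214
  sinθ=0.167149, cosθ=0.985932
  F = (M+m)·ẍ + m·l·cosθ·θ̈ − m·l·sinθ·θ̇² = -13.308068 + 2.419712 − 0.013994 = -10.902349
step 5→6:
  ẍ = (ẋ'−ẋ)/dt = (2.511926492−1.866225700)/0.038644 = 16.708953
  θ̈ = (θ̇'−θ̇)/dt = (0.758161349−1.211273635)/0.038644 = -11.725295
  sinθ=0.193108, cosθ=0.981178
  F = (M+m)·ẍ + m·l·cosθ·θ̈ − m·l·sinθ·θ̇² = 14.359173 + -2.065140 − 0.050858 = 12.243175
step 6→7:
  ẍ = (ẋ'−ẋ)/dt = (2.248849509−2.511926492)/0.038644 = -6.807706
  θ̈ = (θ̇'−θ̇)/dt = (1.037947141−0.758161349)/0.038644 = 7.240084
  sinθ=0.238807, cosθ=0.971067
  F = (M+m)·ẍ + m·l·cosθ·θ̈ − m·l·sinθ·θ̇² = -5.850338 + 1.262034 − 0.024640 = -4.612945

F_0 = -3.935097 N
F_1 = 4.068424 N
F_2 = 9.736324 N
F_3 = 3.661739 N
F_4 = -10.902349 N
F_5 = 12.243175 N
F_6 = -4.612945 N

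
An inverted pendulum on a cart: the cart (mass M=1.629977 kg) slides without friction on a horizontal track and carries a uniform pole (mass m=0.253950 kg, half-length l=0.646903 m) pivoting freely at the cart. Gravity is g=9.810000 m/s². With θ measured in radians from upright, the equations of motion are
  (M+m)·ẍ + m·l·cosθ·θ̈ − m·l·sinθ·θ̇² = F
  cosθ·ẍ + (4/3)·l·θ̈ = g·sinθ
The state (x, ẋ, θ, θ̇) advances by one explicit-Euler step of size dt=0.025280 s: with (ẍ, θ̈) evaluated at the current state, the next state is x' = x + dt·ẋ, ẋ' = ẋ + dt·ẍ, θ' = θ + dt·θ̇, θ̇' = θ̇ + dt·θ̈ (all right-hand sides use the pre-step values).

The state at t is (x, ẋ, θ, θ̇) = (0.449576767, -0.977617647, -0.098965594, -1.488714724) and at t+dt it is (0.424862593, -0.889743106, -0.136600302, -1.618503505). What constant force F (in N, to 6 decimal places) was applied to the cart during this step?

ẍ = (ẋ'−ẋ)/dt = (-0.889743106−-0.977617647)/0.025280 = 3.476050
θ̈ = (θ̇'−θ̇)/dt = (-1.618503505−-1.488714724)/0.025280 = -5.134050
sinθ=-0.098804, cosθ=0.995107
F = (M+m)·ẍ + m·l·cosθ·θ̈ − m·l·sinθ·θ̇² = 6.548624 + -0.839300 − -0.035974 = 5.745298

F = 5.745298 N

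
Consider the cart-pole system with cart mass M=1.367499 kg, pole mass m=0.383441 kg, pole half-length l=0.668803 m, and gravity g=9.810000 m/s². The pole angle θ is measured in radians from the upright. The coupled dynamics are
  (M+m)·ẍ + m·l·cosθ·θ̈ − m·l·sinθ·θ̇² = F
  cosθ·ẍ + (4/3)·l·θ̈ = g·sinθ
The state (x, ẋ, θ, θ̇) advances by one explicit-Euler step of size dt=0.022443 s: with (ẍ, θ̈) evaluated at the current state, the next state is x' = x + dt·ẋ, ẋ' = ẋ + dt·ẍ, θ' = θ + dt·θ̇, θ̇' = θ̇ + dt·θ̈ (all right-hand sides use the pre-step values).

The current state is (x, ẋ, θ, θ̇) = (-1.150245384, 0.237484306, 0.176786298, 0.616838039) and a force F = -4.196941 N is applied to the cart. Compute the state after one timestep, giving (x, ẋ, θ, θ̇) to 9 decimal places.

(-1.144915524, 0.166322423, 0.190629994, 0.738816365)

sinθ=0.175866874, cosθ=0.984413959
temp = (F + m·l·θ̇²·sinθ)/(M+m) = (-4.196941 + 0.017160230)/1.750940 = -2.387163906
θ̈ = (g·sinθ − cosθ·temp)/(l·(4/3 − m·cos²θ/(M+m))) = 5.435027692
ẍ = temp − m·l·θ̈·cosθ/(M+m) = -3.170783022
Euler: x'=-1.150245384+0.022443·0.237484306=-1.144915524, ẋ'=0.237484306+0.022443·-3.170783022=0.166322423
       θ'=0.176786298+0.022443·0.616838039=0.190629994, θ̇'=0.616838039+0.022443·5.435027692=0.738816365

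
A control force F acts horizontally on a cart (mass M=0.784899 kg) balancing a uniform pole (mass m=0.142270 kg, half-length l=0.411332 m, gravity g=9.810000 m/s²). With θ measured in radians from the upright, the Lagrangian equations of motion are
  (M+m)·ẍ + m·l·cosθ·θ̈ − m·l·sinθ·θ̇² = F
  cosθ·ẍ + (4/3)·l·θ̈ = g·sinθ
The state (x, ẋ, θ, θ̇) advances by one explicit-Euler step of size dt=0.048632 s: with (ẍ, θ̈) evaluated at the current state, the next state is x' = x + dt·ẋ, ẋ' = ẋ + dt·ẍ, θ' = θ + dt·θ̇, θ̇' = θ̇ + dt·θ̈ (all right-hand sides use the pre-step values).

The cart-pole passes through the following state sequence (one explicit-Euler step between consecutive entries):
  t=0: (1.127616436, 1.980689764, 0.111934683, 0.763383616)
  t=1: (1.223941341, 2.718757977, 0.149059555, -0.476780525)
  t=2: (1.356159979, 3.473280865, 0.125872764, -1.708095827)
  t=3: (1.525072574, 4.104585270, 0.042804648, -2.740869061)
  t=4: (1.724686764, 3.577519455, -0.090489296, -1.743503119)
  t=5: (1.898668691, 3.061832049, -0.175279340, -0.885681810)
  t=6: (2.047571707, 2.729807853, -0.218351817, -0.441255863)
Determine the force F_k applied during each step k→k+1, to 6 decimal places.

step 0→1:
  ẍ = (ẋ'−ẋ)/dt = (2.718757977−1.980689764)/0.048632 = 15.176596
  θ̈ = (θ̇'−θ̇)/dt = (-0.476780525−0.763383616)/0.048632 = -25.500990
  sinθ=0.111701, cosθ=0.993742
  F = (M+m)·ẍ + m·l·cosθ·θ̈ − m·l·sinθ·θ̇² = 14.071269 + -1.482984 − 0.003809 = 12.584476
step 1→2:
  ẍ = (ẋ'−ẋ)/dt = (3.473280865−2.718757977)/0.048632 = 15.514947
  θ̈ = (θ̇'−θ̇)/dt = (-1.708095827−-0.476780525)/0.048632 = -25.319035
  sinθ=0.148508, cosθ=0.988911
  F = (M+m)·ẍ + m·l·cosθ·θ̈ − m·l·sinθ·θ̇² = 14.384978 + -1.465245 − 0.001976 = 12.917757
step 2→3:
  ẍ = (ẋ'−ẋ)/dt = (4.104585270−3.473280865)/0.048632 = 12.981255
  θ̈ = (θ̇'−θ̇)/dt = (-2.740869061−-1.708095827)/0.048632 = -21.236495
  sinθ=0.125541, cosθ=0.992088
  F = (M+m)·ẍ + m·l·cosθ·θ̈ − m·l·sinθ·θ̇² = 12.035817 + -1.232932 − 0.021435 = 10.781451
step 3→4:
  ẍ = (ẋ'−ẋ)/dt = (3.577519455−4.104585270)/0.048632 = -10.837840
  θ̈ = (θ̇'−θ̇)/dt = (-1.743503119−-2.740869061)/0.048632 = 20.508429
  sinθ=0.042792, cosθ=0.999084
  F = (M+m)·ẍ + m·l·cosθ·θ̈ − m·l·sinθ·θ̇² = -10.048509 + 1.199058 − 0.018812 = -8.868263
step 4→5:
  ẍ = (ẋ'−ẋ)/dt = (3.061832049−3.577519455)/0.048632 = -10.603870
  θ̈ = (θ̇'−θ̇)/dt = (-0.885681810−-1.743503119)/0.048632 = 17.639030
  sinθ=-0.090366, cosθ=0.995909
  F = (M+m)·ẍ + m·l·cosθ·θ̈ − m·l·sinθ·θ̇² = -9.831580 + 1.028016 − -0.016075 = -8.787488
step 5→6:
  ẍ = (ẋ'−ẋ)/dt = (2.729807853−3.061832049)/0.048632 = -6.827278
  θ̈ = (θ̇'−θ̇)/dt = (-0.441255863−-0.885681810)/0.048632 = 9.138550
  sinθ=-0.174383, cosθ=0.984678
  F = (M+m)·ẍ + m·l·cosθ·θ̈ − m·l·sinθ·θ̇² = -6.330041 + 0.526596 − -0.008005 = -5.795440

F_0 = 12.584476 N
F_1 = 12.917757 N
F_2 = 10.781451 N
F_3 = -8.868263 N
F_4 = -8.787488 N
F_5 = -5.795440 N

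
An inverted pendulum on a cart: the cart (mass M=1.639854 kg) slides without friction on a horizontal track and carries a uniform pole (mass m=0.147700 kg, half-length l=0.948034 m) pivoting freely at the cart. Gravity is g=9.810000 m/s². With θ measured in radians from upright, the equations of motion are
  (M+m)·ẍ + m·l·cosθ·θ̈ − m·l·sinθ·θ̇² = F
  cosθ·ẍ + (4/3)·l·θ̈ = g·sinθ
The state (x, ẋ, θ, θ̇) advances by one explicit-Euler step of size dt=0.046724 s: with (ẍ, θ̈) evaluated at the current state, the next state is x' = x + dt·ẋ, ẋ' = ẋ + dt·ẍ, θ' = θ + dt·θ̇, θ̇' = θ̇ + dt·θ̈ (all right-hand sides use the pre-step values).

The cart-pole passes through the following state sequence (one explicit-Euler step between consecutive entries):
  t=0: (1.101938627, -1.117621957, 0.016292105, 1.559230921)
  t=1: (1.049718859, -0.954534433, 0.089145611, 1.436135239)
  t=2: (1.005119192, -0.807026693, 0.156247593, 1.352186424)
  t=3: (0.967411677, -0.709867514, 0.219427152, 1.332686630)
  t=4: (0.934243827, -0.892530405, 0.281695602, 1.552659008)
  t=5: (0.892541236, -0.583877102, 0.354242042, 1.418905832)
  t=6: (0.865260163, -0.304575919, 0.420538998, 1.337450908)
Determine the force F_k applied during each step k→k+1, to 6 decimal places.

step 0→1:
  ẍ = (ẋ'−ẋ)/dt = (-0.954534433−-1.117621957)/0.046724 = 3.490444
  θ̈ = (θ̇'−θ̇)/dt = (1.436135239−1.559230921)/0.046724 = -2.634528
  sinθ=0.016291, cosθ=0.999867
  F = (M+m)·ẍ + m·l·cosθ·θ̈ − m·l·sinθ·θ̇² = 6.239358 + -0.368850 − 0.005546 = 5.864962
step 1→2:
  ẍ = (ẋ'−ẋ)/dt = (-0.807026693−-0.954534433)/0.046724 = 3.157002
  θ̈ = (θ̇'−θ̇)/dt = (1.352186424−1.436135239)/0.046724 = -1.796696
  sinθ=0.089028, cosθ=0.996029
  F = (M+m)·ẍ + m·l·cosθ·θ̈ − m·l·sinθ·θ̇² = 5.643311 + -0.250583 − 0.025711 = 5.367017
step 2→3:
  ẍ = (ẋ'−ẋ)/dt = (-0.709867514−-0.807026693)/0.046724 = 2.079428
  θ̈ = (θ̇'−θ̇)/dt = (1.332686630−1.352186424)/0.046724 = -0.417340
  sinθ=0.155613, cosθ=0.987818
  F = (M+m)·ẍ + m·l·cosθ·θ̈ − m·l·sinθ·θ̇² = 3.717089 + -0.057726 − 0.039840 = 3.619523
step 3→4:
  ẍ = (ẋ'−ẋ)/dt = (-0.892530405−-0.709867514)/0.046724 = -3.909402
  θ̈ = (θ̇'−θ̇)/dt = (1.552659008−1.332686630)/0.046724 = 4.707910
  sinθ=0.217671, cosθ=0.976022
  F = (M+m)·ẍ + m·l·cosθ·θ̈ − m·l·sinθ·θ̇² = -6.988267 + 0.643417 − 0.054133 = -6.398983
step 4→5:
  ẍ = (ẋ'−ẋ)/dt = (-0.583877102−-0.892530405)/0.046724 = 6.605884
  θ̈ = (θ̇'−θ̇)/dt = (1.418905832−1.552659008)/0.046724 = -2.862623
  sinθ=0.277985, cosθ=0.960585
  F = (M+m)·ẍ + m·l·cosθ·θ̈ − m·l·sinθ·θ̇² = 11.808374 + -0.385039 − 0.093838 = 11.329497
step 5→6:
  ẍ = (ẋ'−ẋ)/dt = (-0.304575919−-0.583877102)/0.046724 = 5.977681
  θ̈ = (θ̇'−θ̇)/dt = (1.337450908−1.418905832)/0.046724 = -1.743321
  sinθ=0.346880, cosθ=0.937910
  F = (M+m)·ẍ + m·l·cosθ·θ̈ − m·l·sinθ·θ̇² = 10.685428 + -0.228951 − 0.097789 = 10.358688

F_0 = 5.864962 N
F_1 = 5.367017 N
F_2 = 3.619523 N
F_3 = -6.398983 N
F_4 = 11.329497 N
F_5 = 10.358688 N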